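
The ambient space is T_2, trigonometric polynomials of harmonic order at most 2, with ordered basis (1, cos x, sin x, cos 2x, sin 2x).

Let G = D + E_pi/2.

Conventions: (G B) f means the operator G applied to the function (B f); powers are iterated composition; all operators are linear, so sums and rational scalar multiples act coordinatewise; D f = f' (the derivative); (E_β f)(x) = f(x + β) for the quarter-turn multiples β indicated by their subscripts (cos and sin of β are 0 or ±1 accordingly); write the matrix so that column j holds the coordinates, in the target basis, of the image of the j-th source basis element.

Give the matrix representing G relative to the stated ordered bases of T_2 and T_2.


image of 1: 1
image of cos x: -2sin x
image of sin x: 2cos x
image of cos 2x: -cos 2x - 2sin 2x
image of sin 2x: 2cos 2x - sin 2x
each image's coordinates form column j of the matrix

the matrix is [[1, 0, 0, 0, 0]; [0, 0, 2, 0, 0]; [0, -2, 0, 0, 0]; [0, 0, 0, -1, 2]; [0, 0, 0, -2, -1]] (rows listed top to bottom)


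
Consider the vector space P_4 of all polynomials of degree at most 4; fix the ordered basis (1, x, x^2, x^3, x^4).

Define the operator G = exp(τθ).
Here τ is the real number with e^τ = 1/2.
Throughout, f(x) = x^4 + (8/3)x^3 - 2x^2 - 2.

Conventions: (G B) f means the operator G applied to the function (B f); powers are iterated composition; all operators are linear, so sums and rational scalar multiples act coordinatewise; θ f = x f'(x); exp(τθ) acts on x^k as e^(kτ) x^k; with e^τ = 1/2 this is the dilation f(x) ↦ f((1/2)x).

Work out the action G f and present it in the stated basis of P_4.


the result is g(x) = (1/16)x^4 + (1/3)x^3 - (1/2)x^2 - 2

exp(τθ) x^k = e^(kτ) x^k; with e^τ = 1/2 this sends x^k to (1/2)^k x^k
x^2 ↦ 1/4 x^2
x^3 ↦ 1/8 x^3
x^4 ↦ 1/16 x^4
applying this coordinatewise to f: exp(τθ) f = (1/16)x^4 + (1/3)x^3 - (1/2)x^2 - 2


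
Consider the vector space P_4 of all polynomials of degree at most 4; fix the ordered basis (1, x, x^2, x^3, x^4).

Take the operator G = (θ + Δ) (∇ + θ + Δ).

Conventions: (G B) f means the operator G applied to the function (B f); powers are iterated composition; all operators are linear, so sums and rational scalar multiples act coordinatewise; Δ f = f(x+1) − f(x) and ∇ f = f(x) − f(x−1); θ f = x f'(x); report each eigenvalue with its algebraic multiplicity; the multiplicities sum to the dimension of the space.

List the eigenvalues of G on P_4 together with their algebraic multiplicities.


image of 1: 0
image of x: x + 1
image of x^2: 4x^2 + 8x + 6
image of x^3: 9x^3 + 21x^2 + 21x + 9
image of x^4: 16x^4 + 40x^3 + 48x^2 + 48x + 20
the matrix is upper triangular; its diagonal is (0, 1, 4, 9, 16)
for a triangular matrix the eigenvalues are the diagonal entries, with algebraic multiplicity their repetition count

λ = 0 (multiplicity 1), λ = 1 (multiplicity 1), λ = 4 (multiplicity 1), λ = 9 (multiplicity 1), λ = 16 (multiplicity 1)


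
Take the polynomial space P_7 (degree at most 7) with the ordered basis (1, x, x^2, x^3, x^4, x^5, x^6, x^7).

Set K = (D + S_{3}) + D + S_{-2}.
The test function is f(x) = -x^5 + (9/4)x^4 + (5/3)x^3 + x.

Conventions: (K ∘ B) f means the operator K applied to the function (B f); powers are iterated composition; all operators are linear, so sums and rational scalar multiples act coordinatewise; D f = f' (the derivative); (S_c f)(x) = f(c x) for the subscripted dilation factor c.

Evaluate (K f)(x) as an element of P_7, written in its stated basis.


g(x) = -211x^5 + (833/4)x^4 + (149/3)x^3 + 10x^2 + x + 2

D f = -5x^4 + 9x^3 + 5x^2 + 1
S_{3} f = -243x^5 + (729/4)x^4 + 45x^3 + 3x
(D + S_{3}) f = -243x^5 + (709/4)x^4 + 54x^3 + 5x^2 + 3x + 1
D f = -5x^4 + 9x^3 + 5x^2 + 1
S_{-2} f = 32x^5 + 36x^4 - (40/3)x^3 - 2x
((D + S_{3}) + D + S_{-2}) f = -211x^5 + (833/4)x^4 + (149/3)x^3 + 10x^2 + x + 2


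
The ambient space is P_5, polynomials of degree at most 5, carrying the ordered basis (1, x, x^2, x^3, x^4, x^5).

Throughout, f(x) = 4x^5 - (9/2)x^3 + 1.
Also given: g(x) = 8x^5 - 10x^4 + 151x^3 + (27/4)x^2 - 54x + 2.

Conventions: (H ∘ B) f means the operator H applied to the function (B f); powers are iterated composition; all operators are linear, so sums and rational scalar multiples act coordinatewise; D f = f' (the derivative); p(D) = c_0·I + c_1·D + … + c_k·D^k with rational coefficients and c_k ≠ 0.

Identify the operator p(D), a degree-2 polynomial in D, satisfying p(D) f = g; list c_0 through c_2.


p(D) = 2·I − (1/2)·D + 2·D^2, i.e. c_0 = 2, c_1 = -1/2, c_2 = 2

D^0 f = 4x^5 - (9/2)x^3 + 1
D^1 f = 20x^4 - (27/2)x^2
D^2 f = 80x^3 - 27x
matching coefficients of g against c_0 f + c_1 Df + … from the top degree down determines the c_i
solution: c_0 = 2, c_1 = -1/2, c_2 = 2


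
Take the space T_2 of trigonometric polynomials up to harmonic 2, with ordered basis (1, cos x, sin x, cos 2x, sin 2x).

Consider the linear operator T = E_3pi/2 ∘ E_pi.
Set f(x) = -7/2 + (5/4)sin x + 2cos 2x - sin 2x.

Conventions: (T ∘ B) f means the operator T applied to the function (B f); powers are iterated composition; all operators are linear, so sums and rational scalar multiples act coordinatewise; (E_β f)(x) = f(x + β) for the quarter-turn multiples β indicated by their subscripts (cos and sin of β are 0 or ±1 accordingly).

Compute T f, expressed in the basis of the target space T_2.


g(x) = -7/2 + (5/4)cos x - 2cos 2x + sin 2x

E_pi f = -7/2 - (5/4)sin x + 2cos 2x - sin 2x
E_3pi/2 E_pi f = -7/2 + (5/4)cos x - 2cos 2x + sin 2x


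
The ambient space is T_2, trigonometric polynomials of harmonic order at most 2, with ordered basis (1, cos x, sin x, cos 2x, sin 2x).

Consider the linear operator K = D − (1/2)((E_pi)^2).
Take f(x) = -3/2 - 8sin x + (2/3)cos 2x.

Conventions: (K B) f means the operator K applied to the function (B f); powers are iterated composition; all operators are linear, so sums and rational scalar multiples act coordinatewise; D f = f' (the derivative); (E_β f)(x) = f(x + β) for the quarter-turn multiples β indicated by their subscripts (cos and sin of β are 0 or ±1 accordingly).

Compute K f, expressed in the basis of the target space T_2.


D f = -8cos x - (4/3)sin 2x
E_pi f = -3/2 + 8sin x + (2/3)cos 2x
E_pi E_pi f = -3/2 - 8sin x + (2/3)cos 2x
(-(1/2)((E_pi)^2)) f = 3/4 + 4sin x - (1/3)cos 2x
(D − (1/2)((E_pi)^2)) f = 3/4 - 8cos x + 4sin x - (1/3)cos 2x - (4/3)sin 2x

g(x) = 3/4 - 8cos x + 4sin x - (1/3)cos 2x - (4/3)sin 2x


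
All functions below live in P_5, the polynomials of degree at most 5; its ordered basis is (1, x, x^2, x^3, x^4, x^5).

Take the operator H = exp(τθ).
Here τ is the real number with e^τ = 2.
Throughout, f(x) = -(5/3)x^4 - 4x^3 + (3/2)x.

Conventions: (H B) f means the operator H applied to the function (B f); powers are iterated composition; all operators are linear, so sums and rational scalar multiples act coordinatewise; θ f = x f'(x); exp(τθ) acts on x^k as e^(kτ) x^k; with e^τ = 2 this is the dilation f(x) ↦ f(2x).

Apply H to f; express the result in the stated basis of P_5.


exp(τθ) x^k = e^(kτ) x^k; with e^τ = 2 this sends x^k to 2^k x^k
x ↦ 2 x
x^3 ↦ 8 x^3
x^4 ↦ 16 x^4
applying this coordinatewise to f: exp(τθ) f = -(80/3)x^4 - 32x^3 + 3x

the image equals g(x) = -(80/3)x^4 - 32x^3 + 3x


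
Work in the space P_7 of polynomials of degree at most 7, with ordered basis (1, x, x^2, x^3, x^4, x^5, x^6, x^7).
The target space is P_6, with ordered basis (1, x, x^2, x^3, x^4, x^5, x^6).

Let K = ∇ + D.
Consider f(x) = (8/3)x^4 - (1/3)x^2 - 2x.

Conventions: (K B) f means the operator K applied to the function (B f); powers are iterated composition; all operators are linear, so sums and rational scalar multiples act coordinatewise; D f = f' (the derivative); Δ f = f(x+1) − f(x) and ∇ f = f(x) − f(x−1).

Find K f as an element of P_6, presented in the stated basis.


the image equals g(x) = (64/3)x^3 - 16x^2 + (28/3)x - 19/3

∇ f = (32/3)x^3 - 16x^2 + 10x - 13/3
D f = (32/3)x^3 - (2/3)x - 2
(∇ + D) f = (64/3)x^3 - 16x^2 + (28/3)x - 19/3


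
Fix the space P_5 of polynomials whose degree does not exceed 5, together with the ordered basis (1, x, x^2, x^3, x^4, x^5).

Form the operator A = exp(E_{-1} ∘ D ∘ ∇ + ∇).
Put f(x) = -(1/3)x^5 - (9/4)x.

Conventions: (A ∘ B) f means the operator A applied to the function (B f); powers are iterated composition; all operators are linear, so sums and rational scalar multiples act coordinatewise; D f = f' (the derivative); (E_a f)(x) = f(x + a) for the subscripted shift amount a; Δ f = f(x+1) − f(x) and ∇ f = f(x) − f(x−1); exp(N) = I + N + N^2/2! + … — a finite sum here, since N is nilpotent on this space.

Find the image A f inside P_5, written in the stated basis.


the image equals g(x) = -(1/3)x^5 - (5/3)x^4 - (20/3)x^3 + (40/3)x^2 - (127/12)x + 265/12

order-1 term: -(5/3)x^4 - (10/3)x^3 + (80/3)x^2 - 45x + 269/12
order-2 term: -(10/3)x^3 - 10x^2 + (145/3)x - 55/3
order-3 term: -(10/3)x^2 - 10x + 65/3
order-4 term: -(5/3)x - 10/3
order-5 term: -1/3
the series for exp(E_{-1} ∘ D ∘ ∇ + ∇) f terminates at order 5
exp(E_{-1} ∘ D ∘ ∇ + ∇) f = -(1/3)x^5 - (5/3)x^4 - (20/3)x^3 + (40/3)x^2 - (127/12)x + 265/12


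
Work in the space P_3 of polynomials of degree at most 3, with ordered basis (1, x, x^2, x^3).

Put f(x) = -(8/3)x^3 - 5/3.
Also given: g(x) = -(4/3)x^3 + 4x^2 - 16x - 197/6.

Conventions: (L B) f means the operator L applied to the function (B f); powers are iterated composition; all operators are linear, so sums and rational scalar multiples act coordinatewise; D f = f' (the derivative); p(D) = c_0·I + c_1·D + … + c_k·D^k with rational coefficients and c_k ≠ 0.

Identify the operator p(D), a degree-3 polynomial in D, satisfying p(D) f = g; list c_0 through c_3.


p(D) = (1/2)·I − (1/2)·D + D^2 + 2·D^3, i.e. c_0 = 1/2, c_1 = -1/2, c_2 = 1, c_3 = 2

D^0 f = -(8/3)x^3 - 5/3
D^1 f = -8x^2
D^2 f = -16x
D^3 f = -16
matching coefficients of g against c_0 f + c_1 Df + … from the top degree down determines the c_i
solution: c_0 = 1/2, c_1 = -1/2, c_2 = 1, c_3 = 2


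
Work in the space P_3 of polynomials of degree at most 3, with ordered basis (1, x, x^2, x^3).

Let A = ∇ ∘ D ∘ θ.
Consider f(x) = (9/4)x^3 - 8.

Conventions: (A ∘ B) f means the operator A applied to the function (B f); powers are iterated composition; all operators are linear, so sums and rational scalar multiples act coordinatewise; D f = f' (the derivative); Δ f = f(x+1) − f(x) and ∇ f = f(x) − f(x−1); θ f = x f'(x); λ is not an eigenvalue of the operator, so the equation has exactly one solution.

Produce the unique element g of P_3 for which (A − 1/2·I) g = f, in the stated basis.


write g with unknown coordinates in the stated basis and equate coefficients in (A − 1/2·I) g = f
solving from the highest basis element down gives g = -(9/2)x^3 - 162x + 97
check: A g = -81x + 81/2
so A g − 1/2·g = (9/4)x^3 - 8 = f ✓

the image equals g(x) = -(9/2)x^3 - 162x + 97


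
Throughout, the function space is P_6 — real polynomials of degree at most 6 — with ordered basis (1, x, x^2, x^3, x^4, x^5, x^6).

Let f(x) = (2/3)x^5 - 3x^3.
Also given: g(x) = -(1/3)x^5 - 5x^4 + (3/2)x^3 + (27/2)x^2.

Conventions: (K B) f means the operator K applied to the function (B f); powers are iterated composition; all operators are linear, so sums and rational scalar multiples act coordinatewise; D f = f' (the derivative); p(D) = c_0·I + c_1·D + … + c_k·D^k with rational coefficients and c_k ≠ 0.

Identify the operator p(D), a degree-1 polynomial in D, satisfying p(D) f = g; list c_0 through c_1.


D^0 f = (2/3)x^5 - 3x^3
D^1 f = (10/3)x^4 - 9x^2
matching coefficients of g against c_0 f + c_1 Df + … from the top degree down determines the c_i
solution: c_0 = -1/2, c_1 = -3/2

c_0 = -1/2, c_1 = -3/2


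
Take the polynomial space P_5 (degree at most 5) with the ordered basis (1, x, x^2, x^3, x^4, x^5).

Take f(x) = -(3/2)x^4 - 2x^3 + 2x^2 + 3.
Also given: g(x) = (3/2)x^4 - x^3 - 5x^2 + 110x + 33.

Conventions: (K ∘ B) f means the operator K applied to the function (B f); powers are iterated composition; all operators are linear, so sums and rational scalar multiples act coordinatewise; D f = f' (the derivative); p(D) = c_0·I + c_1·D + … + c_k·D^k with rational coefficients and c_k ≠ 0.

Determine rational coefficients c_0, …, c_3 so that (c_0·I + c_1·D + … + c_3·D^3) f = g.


p(D) = -I + (1/2)·D − 3·D^3, i.e. c_0 = -1, c_1 = 1/2, c_2 = 0, c_3 = -3

D^0 f = -(3/2)x^4 - 2x^3 + 2x^2 + 3
D^1 f = -6x^3 - 6x^2 + 4x
D^2 f = -18x^2 - 12x + 4
D^3 f = -36x - 12
matching coefficients of g against c_0 f + c_1 Df + … from the top degree down determines the c_i
solution: c_0 = -1, c_1 = 1/2, c_2 = 0, c_3 = -3


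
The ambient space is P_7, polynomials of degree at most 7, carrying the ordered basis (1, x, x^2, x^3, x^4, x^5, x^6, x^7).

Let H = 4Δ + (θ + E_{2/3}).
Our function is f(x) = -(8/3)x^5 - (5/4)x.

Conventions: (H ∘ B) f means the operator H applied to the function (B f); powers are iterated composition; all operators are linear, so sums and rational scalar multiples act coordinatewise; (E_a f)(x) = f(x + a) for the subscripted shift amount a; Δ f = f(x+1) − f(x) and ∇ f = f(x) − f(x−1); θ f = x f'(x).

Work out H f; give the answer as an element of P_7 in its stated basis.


the result is g(x) = -16x^5 - (560/9)x^4 - (3200/27)x^3 - (9280/81)x^2 - (28415/486)x - 24569/1458

Δ f = -(40/3)x^4 - (80/3)x^3 - (80/3)x^2 - (40/3)x - 47/12
(4Δ) f = -(160/3)x^4 - (320/3)x^3 - (320/3)x^2 - (160/3)x - 47/3
θ f = -(40/3)x^5 - (5/4)x
E_{2/3} f = -(8/3)x^5 - (80/9)x^4 - (320/27)x^3 - (640/81)x^2 - (3775/972)x - 1727/1458
(θ + E_{2/3}) f = -16x^5 - (80/9)x^4 - (320/27)x^3 - (640/81)x^2 - (2495/486)x - 1727/1458
(4Δ + (θ + E_{2/3})) f = -16x^5 - (560/9)x^4 - (3200/27)x^3 - (9280/81)x^2 - (28415/486)x - 24569/1458


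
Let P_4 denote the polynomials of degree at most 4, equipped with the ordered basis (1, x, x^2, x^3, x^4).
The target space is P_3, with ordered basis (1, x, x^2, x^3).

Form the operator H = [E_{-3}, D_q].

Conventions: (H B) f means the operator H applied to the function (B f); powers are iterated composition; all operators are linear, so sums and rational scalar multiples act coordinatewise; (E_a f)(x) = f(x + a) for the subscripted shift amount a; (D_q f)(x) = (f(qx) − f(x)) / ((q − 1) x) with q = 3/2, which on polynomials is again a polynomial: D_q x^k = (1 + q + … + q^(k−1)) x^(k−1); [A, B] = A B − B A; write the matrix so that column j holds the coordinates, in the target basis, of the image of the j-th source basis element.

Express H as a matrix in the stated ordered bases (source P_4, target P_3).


image of 1: 0
image of x: 0
image of x^2: -3/2
image of x^3: -6x + 63/4
image of x^4: -(129/8)x^2 + (675/8)x - 891/8
each image's coordinates form column j of the matrix

the matrix is [[0, 0, -3/2, 63/4, -891/8]; [0, 0, 0, -6, 675/8]; [0, 0, 0, 0, -129/8]; [0, 0, 0, 0, 0]] (rows listed top to bottom)


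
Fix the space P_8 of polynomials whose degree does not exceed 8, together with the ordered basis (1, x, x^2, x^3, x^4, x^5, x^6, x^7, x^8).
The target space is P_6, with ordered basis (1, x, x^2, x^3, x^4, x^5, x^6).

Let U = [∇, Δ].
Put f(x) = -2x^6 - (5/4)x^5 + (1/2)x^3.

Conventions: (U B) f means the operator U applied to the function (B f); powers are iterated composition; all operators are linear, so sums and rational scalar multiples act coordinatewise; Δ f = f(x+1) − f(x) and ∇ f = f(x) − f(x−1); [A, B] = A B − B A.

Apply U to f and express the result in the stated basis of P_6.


the result is g(x) = 0

Δ f = -12x^5 - (145/4)x^4 - (105/2)x^3 - 41x^2 - (67/4)x - 11/4
∇ Δ f = -60x^4 - 25x^3 - 60x^2 - (19/2)x - 4
∇ f = -12x^5 + (95/4)x^4 - (55/2)x^3 + 19x^2 - (29/4)x + 5/4
Δ ∇ f = -60x^4 - 25x^3 - 60x^2 - (19/2)x - 4
[∇, Δ] f = 0


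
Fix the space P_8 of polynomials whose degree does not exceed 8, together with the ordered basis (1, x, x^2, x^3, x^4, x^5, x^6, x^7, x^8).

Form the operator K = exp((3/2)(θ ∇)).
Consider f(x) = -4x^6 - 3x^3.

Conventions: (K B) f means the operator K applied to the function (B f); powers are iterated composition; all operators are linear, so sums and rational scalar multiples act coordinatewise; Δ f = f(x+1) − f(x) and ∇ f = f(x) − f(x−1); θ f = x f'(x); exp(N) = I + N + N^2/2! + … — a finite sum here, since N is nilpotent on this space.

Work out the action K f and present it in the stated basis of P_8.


order-1 term: -180x^5 + 360x^4 - 360x^3 + 153x^2 - (45/2)x
order-2 term: -2700x^4 + 7290x^3 - 7560x^2 + (5589/2)x
order-3 term: -16200x^3 + 38070x^2 - 23895x
order-4 term: -36450x^2 + (93555/2)x
order-5 term: -21870x
the series for exp((3/2)(θ ∇)) f terminates at order 5
exp((3/2)(θ ∇)) f = -4x^6 - 180x^5 - 2340x^4 - 9273x^3 - 5787x^2 + (7569/2)x

the result is g(x) = -4x^6 - 180x^5 - 2340x^4 - 9273x^3 - 5787x^2 + (7569/2)x


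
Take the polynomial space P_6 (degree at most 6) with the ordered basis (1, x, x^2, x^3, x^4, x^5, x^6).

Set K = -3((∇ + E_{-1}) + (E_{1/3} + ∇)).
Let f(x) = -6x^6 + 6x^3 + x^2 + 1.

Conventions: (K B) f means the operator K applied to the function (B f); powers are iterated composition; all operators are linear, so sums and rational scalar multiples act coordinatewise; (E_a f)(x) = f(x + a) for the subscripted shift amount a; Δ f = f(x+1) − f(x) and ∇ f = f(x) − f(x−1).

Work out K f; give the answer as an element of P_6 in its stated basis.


∇ f = -36x^5 + 90x^4 - 120x^3 + 108x^2 - 52x + 11
E_{-1} f = -6x^6 + 36x^5 - 90x^4 + 126x^3 - 107x^2 + 52x - 10
(∇ + E_{-1}) f = -6x^6 + 6x^3 + x^2 + 1
E_{1/3} f = -6x^6 - 12x^5 - 10x^4 + (14/9)x^3 + (53/9)x^2 + (68/27)x + 322/243
∇ f = -36x^5 + 90x^4 - 120x^3 + 108x^2 - 52x + 11
(E_{1/3} + ∇) f = -6x^6 - 48x^5 + 80x^4 - (1066/9)x^3 + (1025/9)x^2 - (1336/27)x + 2995/243
((∇ + E_{-1}) + (E_{1/3} + ∇)) f = -12x^6 - 48x^5 + 80x^4 - (1012/9)x^3 + (1034/9)x^2 - (1336/27)x + 3238/243
(-3((∇ + E_{-1}) + (E_{1/3} + ∇))) f = 36x^6 + 144x^5 - 240x^4 + (1012/3)x^3 - (1034/3)x^2 + (1336/9)x - 3238/81

the result is g(x) = 36x^6 + 144x^5 - 240x^4 + (1012/3)x^3 - (1034/3)x^2 + (1336/9)x - 3238/81


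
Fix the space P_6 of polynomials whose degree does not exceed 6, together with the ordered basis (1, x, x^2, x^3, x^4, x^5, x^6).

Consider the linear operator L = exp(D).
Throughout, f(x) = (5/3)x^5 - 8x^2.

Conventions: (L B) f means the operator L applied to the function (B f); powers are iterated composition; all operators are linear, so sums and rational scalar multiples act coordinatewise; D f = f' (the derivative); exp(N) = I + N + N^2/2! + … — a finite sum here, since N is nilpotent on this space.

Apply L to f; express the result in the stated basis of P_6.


order-1 term: (25/3)x^4 - 16x
order-2 term: (50/3)x^3 - 8
order-3 term: (50/3)x^2
order-4 term: (25/3)x
order-5 term: 5/3
the series for exp(D) f terminates at order 5
exp(D) f = (5/3)x^5 + (25/3)x^4 + (50/3)x^3 + (26/3)x^2 - (23/3)x - 19/3

the result is g(x) = (5/3)x^5 + (25/3)x^4 + (50/3)x^3 + (26/3)x^2 - (23/3)x - 19/3


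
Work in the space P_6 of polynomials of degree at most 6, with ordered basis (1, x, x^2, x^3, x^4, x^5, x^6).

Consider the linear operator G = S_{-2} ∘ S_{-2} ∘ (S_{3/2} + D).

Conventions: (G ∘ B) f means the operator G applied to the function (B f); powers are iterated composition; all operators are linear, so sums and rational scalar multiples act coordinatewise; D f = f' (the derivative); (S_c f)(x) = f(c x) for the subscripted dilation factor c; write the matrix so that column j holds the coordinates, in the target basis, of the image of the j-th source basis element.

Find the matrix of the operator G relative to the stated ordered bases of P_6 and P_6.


image of 1: 1
image of x: 6x + 1
image of x^2: 36x^2 + 8x
image of x^3: 216x^3 + 48x^2
image of x^4: 1296x^4 + 256x^3
image of x^5: 7776x^5 + 1280x^4
image of x^6: 46656x^6 + 6144x^5
each image's coordinates form column j of the matrix

the matrix is [[1, 1, 0, 0, 0, 0, 0]; [0, 6, 8, 0, 0, 0, 0]; [0, 0, 36, 48, 0, 0, 0]; [0, 0, 0, 216, 256, 0, 0]; [0, 0, 0, 0, 1296, 1280, 0]; [0, 0, 0, 0, 0, 7776, 6144]; [0, 0, 0, 0, 0, 0, 46656]] (rows listed top to bottom)


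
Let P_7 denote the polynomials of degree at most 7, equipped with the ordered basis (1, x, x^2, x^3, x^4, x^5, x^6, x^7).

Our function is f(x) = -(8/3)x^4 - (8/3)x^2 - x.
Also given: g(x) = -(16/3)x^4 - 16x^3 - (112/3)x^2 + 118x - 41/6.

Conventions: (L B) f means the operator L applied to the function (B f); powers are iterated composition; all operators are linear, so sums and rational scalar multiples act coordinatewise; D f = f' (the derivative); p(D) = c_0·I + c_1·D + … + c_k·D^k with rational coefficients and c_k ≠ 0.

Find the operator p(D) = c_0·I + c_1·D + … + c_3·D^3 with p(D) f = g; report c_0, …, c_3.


D^0 f = -(8/3)x^4 - (8/3)x^2 - x
D^1 f = -(32/3)x^3 - (16/3)x - 1
D^2 f = -32x^2 - 16/3
D^3 f = -64x
matching coefficients of g against c_0 f + c_1 Df + … from the top degree down determines the c_i
solution: c_0 = 2, c_1 = 3/2, c_2 = 1, c_3 = -2

p(D) = 2·I + (3/2)·D + D^2 − 2·D^3, i.e. c_0 = 2, c_1 = 3/2, c_2 = 1, c_3 = -2


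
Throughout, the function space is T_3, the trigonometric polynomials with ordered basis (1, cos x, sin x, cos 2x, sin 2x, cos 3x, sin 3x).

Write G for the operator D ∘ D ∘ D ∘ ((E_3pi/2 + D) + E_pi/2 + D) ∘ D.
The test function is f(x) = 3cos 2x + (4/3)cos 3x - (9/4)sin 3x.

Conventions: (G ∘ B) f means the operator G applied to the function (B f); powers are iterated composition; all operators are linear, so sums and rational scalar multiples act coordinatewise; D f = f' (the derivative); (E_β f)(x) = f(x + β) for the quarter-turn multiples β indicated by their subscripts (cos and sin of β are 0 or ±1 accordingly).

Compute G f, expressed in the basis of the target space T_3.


D f = -6sin 2x - (27/4)cos 3x - 4sin 3x
E_3pi/2 D f = 6sin 2x - 4cos 3x + (27/4)sin 3x
D D f = -12cos 2x - 12cos 3x + (81/4)sin 3x
(E_3pi/2 + D) D f = -12cos 2x + 6sin 2x - 16cos 3x + 27sin 3x
E_pi/2 D f = 6sin 2x + 4cos 3x - (27/4)sin 3x
D D f = -12cos 2x - 12cos 3x + (81/4)sin 3x
((E_3pi/2 + D) + E_pi/2 + D) D f = -24cos 2x + 12sin 2x - 24cos 3x + (81/2)sin 3x
D ((E_3pi/2 + D) + E_pi/2 + D) D f = 24cos 2x + 48sin 2x + (243/2)cos 3x + 72sin 3x
D D ((E_3pi/2 + D) + E_pi/2 + D) D f = 96cos 2x - 48sin 2x + 216cos 3x - (729/2)sin 3x
D (D ∘ D) ((E_3pi/2 + D) + E_pi/2 + D) D f = -96cos 2x - 192sin 2x - (2187/2)cos 3x - 648sin 3x

the image equals g(x) = -96cos 2x - 192sin 2x - (2187/2)cos 3x - 648sin 3x


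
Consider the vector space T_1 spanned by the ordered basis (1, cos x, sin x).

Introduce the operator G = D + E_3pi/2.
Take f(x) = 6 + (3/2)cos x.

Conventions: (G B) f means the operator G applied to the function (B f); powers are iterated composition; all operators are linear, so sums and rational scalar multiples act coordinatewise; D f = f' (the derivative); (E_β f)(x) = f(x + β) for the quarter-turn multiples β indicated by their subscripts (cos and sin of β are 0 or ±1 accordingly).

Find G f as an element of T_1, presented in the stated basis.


g(x) = 6

D f = -(3/2)sin x
E_3pi/2 f = 6 + (3/2)sin x
(D + E_3pi/2) f = 6


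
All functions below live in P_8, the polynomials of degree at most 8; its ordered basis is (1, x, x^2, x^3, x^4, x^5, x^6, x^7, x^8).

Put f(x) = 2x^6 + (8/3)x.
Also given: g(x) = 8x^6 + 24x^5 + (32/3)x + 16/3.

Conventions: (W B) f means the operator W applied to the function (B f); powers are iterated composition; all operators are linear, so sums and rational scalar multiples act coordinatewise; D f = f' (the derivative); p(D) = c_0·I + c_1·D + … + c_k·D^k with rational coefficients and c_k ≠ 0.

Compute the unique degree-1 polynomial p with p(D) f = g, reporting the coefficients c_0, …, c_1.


p(D) = 4·I + 2·D, i.e. c_0 = 4, c_1 = 2

D^0 f = 2x^6 + (8/3)x
D^1 f = 12x^5 + 8/3
matching coefficients of g against c_0 f + c_1 Df + … from the top degree down determines the c_i
solution: c_0 = 4, c_1 = 2


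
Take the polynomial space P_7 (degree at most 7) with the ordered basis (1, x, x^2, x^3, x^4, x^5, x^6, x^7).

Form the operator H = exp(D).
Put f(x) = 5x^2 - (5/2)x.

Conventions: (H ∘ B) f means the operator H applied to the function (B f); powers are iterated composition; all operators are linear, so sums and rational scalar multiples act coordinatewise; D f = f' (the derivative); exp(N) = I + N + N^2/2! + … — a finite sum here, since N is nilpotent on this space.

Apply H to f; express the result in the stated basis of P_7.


the result is g(x) = 5x^2 + (15/2)x + 5/2

order-1 term: 10x - 5/2
order-2 term: 5
the series for exp(D) f terminates at order 2
exp(D) f = 5x^2 + (15/2)x + 5/2


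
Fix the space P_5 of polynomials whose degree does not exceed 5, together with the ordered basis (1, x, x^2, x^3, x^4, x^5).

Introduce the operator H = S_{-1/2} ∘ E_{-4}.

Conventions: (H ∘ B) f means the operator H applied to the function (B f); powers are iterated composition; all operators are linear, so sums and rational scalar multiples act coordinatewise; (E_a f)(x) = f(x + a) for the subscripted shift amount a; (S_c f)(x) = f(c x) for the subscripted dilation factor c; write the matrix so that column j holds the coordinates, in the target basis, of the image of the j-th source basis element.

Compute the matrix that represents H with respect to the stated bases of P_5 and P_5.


the matrix is [[1, -4, 16, -64, 256, -1024]; [0, -1/2, 4, -24, 128, -640]; [0, 0, 1/4, -3, 24, -160]; [0, 0, 0, -1/8, 2, -20]; [0, 0, 0, 0, 1/16, -5/4]; [0, 0, 0, 0, 0, -1/32]] (rows listed top to bottom)

image of 1: 1
image of x: -(1/2)x - 4
image of x^2: (1/4)x^2 + 4x + 16
image of x^3: -(1/8)x^3 - 3x^2 - 24x - 64
image of x^4: (1/16)x^4 + 2x^3 + 24x^2 + 128x + 256
image of x^5: -(1/32)x^5 - (5/4)x^4 - 20x^3 - 160x^2 - 640x - 1024
each image's coordinates form column j of the matrix


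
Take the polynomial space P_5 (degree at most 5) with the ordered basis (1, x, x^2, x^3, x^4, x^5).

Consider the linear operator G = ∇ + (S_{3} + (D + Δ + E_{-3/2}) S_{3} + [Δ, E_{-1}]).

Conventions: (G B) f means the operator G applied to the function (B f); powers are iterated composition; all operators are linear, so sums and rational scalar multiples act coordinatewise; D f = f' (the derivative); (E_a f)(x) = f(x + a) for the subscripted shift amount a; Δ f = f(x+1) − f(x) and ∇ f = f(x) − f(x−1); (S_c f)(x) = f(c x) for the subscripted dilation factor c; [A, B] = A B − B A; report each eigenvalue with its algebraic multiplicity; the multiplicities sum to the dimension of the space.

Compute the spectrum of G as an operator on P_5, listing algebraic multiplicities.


λ = 2 (multiplicity 1), λ = 6 (multiplicity 1), λ = 18 (multiplicity 1), λ = 54 (multiplicity 1), λ = 162 (multiplicity 1), λ = 486 (multiplicity 1)

image of 1: 2
image of x: 6x + 5/2
image of x^2: 18x^2 + 11x + 113/4
image of x^3: 54x^3 + (87/2)x^2 + (1041/4)x - 505/8
image of x^4: 162x^4 + 166x^3 + (3147/2)x^2 - (1531/2)x + 7841/16
image of x^5: 486x^5 + (1225/2)x^4 + (15775/2)x^3 - (23045/4)x^2 + (117775/16)x - 51241/32
the matrix is upper triangular; its diagonal is (2, 6, 18, 54, 162, 486)
for a triangular matrix the eigenvalues are the diagonal entries, with algebraic multiplicity their repetition count


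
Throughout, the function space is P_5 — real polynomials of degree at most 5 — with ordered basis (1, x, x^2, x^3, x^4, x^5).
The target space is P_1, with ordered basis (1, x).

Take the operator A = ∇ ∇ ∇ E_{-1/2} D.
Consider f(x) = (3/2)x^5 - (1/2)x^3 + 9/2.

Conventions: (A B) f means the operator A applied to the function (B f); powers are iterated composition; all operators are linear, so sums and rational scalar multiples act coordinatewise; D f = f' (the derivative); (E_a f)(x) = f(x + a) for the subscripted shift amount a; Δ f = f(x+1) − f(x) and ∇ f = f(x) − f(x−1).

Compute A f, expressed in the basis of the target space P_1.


g(x) = 180x - 360

D f = (15/2)x^4 - (3/2)x^2
E_{-1/2} D f = (15/2)x^4 - 15x^3 + (39/4)x^2 - (9/4)x + 3/32
∇ E_{-1/2} D f = 30x^3 - 90x^2 + (189/2)x - 69/2
∇ (∇ E_{-1/2} D) f = 90x^2 - 270x + 429/2
∇ ∇ (∇ E_{-1/2} D) f = 180x - 360


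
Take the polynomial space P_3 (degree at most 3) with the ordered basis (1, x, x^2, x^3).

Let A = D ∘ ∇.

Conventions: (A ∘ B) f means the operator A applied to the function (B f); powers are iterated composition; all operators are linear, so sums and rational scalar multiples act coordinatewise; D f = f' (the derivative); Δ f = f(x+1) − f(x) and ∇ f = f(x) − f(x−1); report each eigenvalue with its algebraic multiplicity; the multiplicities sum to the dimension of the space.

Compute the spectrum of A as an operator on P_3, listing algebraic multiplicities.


image of 1: 0
image of x: 0
image of x^2: 2
image of x^3: 6x - 3
the matrix is upper triangular; its diagonal is (0, 0, 0, 0)
for a triangular matrix the eigenvalues are the diagonal entries, with algebraic multiplicity their repetition count

λ = 0 (multiplicity 4)


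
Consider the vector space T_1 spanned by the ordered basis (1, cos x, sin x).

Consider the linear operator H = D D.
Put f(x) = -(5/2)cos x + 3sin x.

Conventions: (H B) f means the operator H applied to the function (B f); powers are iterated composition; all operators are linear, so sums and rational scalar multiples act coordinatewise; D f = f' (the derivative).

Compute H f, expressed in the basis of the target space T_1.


g(x) = (5/2)cos x - 3sin x

D f = 3cos x + (5/2)sin x
D D f = (5/2)cos x - 3sin x


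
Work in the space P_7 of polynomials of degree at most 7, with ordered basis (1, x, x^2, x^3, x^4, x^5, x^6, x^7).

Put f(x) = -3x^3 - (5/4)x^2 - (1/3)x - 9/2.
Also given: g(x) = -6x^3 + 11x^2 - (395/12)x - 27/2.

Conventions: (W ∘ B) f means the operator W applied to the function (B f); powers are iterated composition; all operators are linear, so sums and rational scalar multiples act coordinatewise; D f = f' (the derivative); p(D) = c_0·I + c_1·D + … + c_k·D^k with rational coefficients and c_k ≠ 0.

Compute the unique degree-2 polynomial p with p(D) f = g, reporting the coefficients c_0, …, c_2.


c_0 = 2, c_1 = -3/2, c_2 = 2

D^0 f = -3x^3 - (5/4)x^2 - (1/3)x - 9/2
D^1 f = -9x^2 - (5/2)x - 1/3
D^2 f = -18x - 5/2
matching coefficients of g against c_0 f + c_1 Df + … from the top degree down determines the c_i
solution: c_0 = 2, c_1 = -3/2, c_2 = 2


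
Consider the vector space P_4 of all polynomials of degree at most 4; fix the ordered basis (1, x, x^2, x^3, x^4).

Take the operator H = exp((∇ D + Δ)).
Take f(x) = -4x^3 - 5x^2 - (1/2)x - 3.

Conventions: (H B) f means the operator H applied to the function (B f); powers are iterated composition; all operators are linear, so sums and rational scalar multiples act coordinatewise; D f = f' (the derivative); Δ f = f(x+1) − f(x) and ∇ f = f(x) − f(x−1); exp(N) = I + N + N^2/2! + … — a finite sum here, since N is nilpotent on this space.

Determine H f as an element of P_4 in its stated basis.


order-1 term: -12x^2 - 46x - 15/2
order-2 term: -12x - 41
order-3 term: -4
the series for exp((∇ D + Δ)) f terminates at order 3
exp((∇ D + Δ)) f = -4x^3 - 17x^2 - (117/2)x - 111/2

the result is g(x) = -4x^3 - 17x^2 - (117/2)x - 111/2


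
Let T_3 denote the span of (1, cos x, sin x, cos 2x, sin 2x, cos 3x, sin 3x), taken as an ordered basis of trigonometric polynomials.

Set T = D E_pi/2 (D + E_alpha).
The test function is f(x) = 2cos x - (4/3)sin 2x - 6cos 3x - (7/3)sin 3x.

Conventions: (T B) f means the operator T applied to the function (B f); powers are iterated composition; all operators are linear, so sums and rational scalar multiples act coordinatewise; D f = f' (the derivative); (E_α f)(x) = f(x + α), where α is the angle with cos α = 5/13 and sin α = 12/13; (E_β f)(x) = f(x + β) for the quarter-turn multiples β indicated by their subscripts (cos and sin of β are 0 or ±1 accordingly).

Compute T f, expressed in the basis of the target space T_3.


the image equals g(x) = -(10/13)cos x + (50/13)sin x - (952/507)cos 2x - (3664/507)sin 2x - (3711/2197)cos 3x + (117979/2197)sin 3x

D f = -2sin x - (8/3)cos 2x - 7cos 3x + 18sin 3x
E_alpha f = (10/13)cos x - (24/13)sin x - (160/169)cos 2x + (476/507)sin 2x + (14142/2197)cos 3x - (659/6591)sin 3x
(D + E_alpha) f = (10/13)cos x - (50/13)sin x - (1832/507)cos 2x + (476/507)sin 2x - (1237/2197)cos 3x + (117979/6591)sin 3x
E_pi/2 (D + E_alpha) f = -(50/13)cos x - (10/13)sin x + (1832/507)cos 2x - (476/507)sin 2x - (117979/6591)cos 3x - (1237/2197)sin 3x
D E_pi/2 (D + E_alpha) f = -(10/13)cos x + (50/13)sin x - (952/507)cos 2x - (3664/507)sin 2x - (3711/2197)cos 3x + (117979/2197)sin 3x


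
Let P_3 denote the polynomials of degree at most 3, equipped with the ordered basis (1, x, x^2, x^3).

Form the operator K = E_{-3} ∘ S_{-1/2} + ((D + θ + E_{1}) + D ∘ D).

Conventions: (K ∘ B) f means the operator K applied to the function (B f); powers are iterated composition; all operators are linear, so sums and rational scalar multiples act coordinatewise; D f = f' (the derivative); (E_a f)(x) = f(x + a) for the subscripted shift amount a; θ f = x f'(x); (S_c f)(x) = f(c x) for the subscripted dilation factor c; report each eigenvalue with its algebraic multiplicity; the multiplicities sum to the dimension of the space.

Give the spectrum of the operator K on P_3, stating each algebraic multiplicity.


λ = 3/2 (multiplicity 1), λ = 2 (multiplicity 1), λ = 13/4 (multiplicity 1), λ = 31/8 (multiplicity 1)

image of 1: 2
image of x: (3/2)x + 7/2
image of x^2: (13/4)x^2 + (5/2)x + 21/4
image of x^3: (31/8)x^3 + (57/8)x^2 + (45/8)x + 35/8
the matrix is upper triangular; its diagonal is (2, 3/2, 13/4, 31/8)
for a triangular matrix the eigenvalues are the diagonal entries, with algebraic multiplicity their repetition count


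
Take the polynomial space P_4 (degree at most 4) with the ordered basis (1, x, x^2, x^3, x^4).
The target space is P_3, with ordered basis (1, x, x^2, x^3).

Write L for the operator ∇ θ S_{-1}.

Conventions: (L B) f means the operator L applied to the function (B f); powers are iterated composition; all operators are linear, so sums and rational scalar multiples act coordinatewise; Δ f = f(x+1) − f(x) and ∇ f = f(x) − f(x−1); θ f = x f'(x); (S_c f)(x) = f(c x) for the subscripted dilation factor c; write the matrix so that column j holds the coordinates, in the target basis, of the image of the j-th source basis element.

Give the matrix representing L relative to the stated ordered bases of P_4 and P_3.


image of 1: 0
image of x: -1
image of x^2: 4x - 2
image of x^3: -9x^2 + 9x - 3
image of x^4: 16x^3 - 24x^2 + 16x - 4
each image's coordinates form column j of the matrix

the matrix is [[0, -1, -2, -3, -4]; [0, 0, 4, 9, 16]; [0, 0, 0, -9, -24]; [0, 0, 0, 0, 16]] (rows listed top to bottom)


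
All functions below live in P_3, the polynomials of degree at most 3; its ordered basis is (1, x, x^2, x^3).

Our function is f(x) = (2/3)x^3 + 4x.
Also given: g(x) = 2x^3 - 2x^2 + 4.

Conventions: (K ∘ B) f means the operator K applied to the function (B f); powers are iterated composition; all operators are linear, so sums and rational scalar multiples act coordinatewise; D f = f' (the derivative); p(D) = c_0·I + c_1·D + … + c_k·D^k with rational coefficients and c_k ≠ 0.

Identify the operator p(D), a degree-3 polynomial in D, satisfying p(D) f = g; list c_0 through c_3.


c_0 = 3, c_1 = -1, c_2 = -3, c_3 = 2

D^0 f = (2/3)x^3 + 4x
D^1 f = 2x^2 + 4
D^2 f = 4x
D^3 f = 4
matching coefficients of g against c_0 f + c_1 Df + … from the top degree down determines the c_i
solution: c_0 = 3, c_1 = -1, c_2 = -3, c_3 = 2


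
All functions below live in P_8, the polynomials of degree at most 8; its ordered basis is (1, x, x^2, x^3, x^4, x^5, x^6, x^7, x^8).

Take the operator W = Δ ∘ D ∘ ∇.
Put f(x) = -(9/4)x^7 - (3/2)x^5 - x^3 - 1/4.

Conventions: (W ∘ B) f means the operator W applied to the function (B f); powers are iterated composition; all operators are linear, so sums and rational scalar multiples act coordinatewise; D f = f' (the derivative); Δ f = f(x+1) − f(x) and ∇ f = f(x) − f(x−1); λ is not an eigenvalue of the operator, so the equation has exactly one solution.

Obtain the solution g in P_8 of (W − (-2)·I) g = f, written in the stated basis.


the image equals g(x) = -(9/8)x^7 - (3/4)x^5 + (945/8)x^4 - (1/2)x^3 + (1125/8)x^2 - (2835/2)x + 13

write g with unknown coordinates in the stated basis and equate coefficients in (W − (-2)·I) g = f
solving from the highest basis element down gives g = -(9/8)x^7 - (3/4)x^5 + (945/8)x^4 - (1/2)x^3 + (1125/8)x^2 - (2835/2)x + 13
check: W g = -(945/4)x^4 - (1125/4)x^2 + 2835x - 105/4
so W g − (-2)·g = -(9/4)x^7 - (3/2)x^5 - x^3 - 1/4 = f ✓


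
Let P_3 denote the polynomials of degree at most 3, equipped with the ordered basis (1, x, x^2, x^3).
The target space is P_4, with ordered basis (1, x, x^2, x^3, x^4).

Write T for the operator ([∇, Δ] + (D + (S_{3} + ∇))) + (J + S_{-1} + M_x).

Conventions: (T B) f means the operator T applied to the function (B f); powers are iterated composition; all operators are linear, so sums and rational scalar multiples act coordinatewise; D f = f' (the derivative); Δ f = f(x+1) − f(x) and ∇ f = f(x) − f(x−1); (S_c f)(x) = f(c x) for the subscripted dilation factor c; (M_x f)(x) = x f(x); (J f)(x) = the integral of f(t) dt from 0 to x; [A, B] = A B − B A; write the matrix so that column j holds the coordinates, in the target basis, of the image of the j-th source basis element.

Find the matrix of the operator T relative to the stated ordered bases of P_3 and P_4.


image of 1: 2x + 2
image of x: (3/2)x^2 + 2x + 2
image of x^2: (4/3)x^3 + 10x^2 + 4x - 1
image of x^3: (5/4)x^4 + 26x^3 + 6x^2 - 3x + 1
each image's coordinates form column j of the matrix

the matrix is [[2, 2, -1, 1]; [2, 2, 4, -3]; [0, 3/2, 10, 6]; [0, 0, 4/3, 26]; [0, 0, 0, 5/4]] (rows listed top to bottom)


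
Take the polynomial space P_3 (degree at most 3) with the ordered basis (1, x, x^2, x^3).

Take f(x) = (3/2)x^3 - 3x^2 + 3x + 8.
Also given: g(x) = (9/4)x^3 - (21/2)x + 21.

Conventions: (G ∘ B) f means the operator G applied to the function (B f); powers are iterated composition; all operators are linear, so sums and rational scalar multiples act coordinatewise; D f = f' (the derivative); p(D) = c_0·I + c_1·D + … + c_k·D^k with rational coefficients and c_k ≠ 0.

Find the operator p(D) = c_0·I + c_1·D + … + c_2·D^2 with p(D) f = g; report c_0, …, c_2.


D^0 f = (3/2)x^3 - 3x^2 + 3x + 8
D^1 f = (9/2)x^2 - 6x + 3
D^2 f = 9x - 6
matching coefficients of g against c_0 f + c_1 Df + … from the top degree down determines the c_i
solution: c_0 = 3/2, c_1 = 1, c_2 = -1

p(D) = (3/2)·I + D − D^2, i.e. c_0 = 3/2, c_1 = 1, c_2 = -1


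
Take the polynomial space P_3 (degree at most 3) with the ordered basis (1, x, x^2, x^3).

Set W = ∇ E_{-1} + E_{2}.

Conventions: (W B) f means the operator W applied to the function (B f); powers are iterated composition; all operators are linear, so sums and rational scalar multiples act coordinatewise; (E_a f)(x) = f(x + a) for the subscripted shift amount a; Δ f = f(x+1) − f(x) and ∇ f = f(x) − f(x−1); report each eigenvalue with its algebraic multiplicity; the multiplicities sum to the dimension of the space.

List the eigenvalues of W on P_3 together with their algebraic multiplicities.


image of 1: 1
image of x: x + 3
image of x^2: x^2 + 6x + 1
image of x^3: x^3 + 9x^2 + 3x + 15
the matrix is upper triangular; its diagonal is (1, 1, 1, 1)
for a triangular matrix the eigenvalues are the diagonal entries, with algebraic multiplicity their repetition count

λ = 1 (multiplicity 4)


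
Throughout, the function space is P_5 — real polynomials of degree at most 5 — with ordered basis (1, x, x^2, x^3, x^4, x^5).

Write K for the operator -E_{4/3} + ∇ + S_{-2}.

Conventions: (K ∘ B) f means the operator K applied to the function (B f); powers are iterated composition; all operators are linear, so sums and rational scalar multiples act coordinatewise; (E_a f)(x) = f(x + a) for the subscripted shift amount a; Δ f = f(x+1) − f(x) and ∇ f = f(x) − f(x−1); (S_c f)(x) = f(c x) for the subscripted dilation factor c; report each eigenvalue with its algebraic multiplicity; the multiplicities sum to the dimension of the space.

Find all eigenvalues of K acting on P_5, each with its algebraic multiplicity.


λ = -33 (multiplicity 1), λ = -9 (multiplicity 1), λ = -3 (multiplicity 1), λ = 0 (multiplicity 1), λ = 3 (multiplicity 1), λ = 15 (multiplicity 1)

image of 1: 0
image of x: -3x - 1/3
image of x^2: 3x^2 - (2/3)x - 25/9
image of x^3: -9x^3 - x^2 - (25/3)x - 37/27
image of x^4: 15x^4 - (4/3)x^3 - (50/3)x^2 - (148/27)x - 337/81
image of x^5: -33x^5 - (5/3)x^4 - (250/9)x^3 - (370/27)x^2 - (1685/81)x - 781/243
the matrix is upper triangular; its diagonal is (0, -3, 3, -9, 15, -33)
for a triangular matrix the eigenvalues are the diagonal entries, with algebraic multiplicity their repetition count
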